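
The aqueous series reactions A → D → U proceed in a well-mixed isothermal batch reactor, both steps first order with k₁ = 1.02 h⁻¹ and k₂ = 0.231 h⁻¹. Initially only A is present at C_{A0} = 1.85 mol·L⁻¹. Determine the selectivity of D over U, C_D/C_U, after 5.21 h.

The intermediate concentration in a first-order A→B→C sequence is C_D = k₁C_{A0}(e^(−k₁t) − e^(−k₂t))/(k₂−k₁).
e^(−k₁t) = e^(−1.02×5.21) = e^(−5.314) = 0.004921; e^(−k₂t) = e^(−1.204) = 0.3001.
C_D = 1.02×1.85/(0.231−1.02) × (0.004921−0.3001) = (-2.392)×(-0.2952) = 0.7061 mol·L⁻¹.
C_A = C_{A0}e^(−k₁t) = 0.009104 mol·L⁻¹, so C_U = C_{A0}−C_A−C_D = 1.135 mol·L⁻¹; C_D/C_U = 0.622.

0.622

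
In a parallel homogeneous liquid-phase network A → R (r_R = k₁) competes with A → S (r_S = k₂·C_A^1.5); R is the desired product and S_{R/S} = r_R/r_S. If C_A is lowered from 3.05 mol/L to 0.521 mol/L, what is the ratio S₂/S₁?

S_{R/S} = (k₁/k₂)·C_A^-1.5, so S₂/S₁ = (C_{A,2}/C_{A,1})^-1.5.
= (0.521/3.05)^(-1.5) = (0.1708)^(-1.5) = 14.2.

14.2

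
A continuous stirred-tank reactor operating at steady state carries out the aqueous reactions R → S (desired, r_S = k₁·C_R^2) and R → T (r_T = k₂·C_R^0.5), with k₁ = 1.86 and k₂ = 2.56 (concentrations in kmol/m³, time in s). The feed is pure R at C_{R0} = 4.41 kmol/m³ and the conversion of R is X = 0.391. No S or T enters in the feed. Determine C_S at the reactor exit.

Exit C_R = C_{R0}(1−X) = 4.41×0.609 = 2.686 kmol/m³.
In a CSTR the entire volume is at exit conditions, so r_S = 1.86×2.686^2 = 13.42 and r_T = 2.56×2.686^0.5 = 4.195.
Fraction of consumed R going to S: r_S/(r_S+r_T) = 0.7618.
C_S = 0.7618·C_{R0}·X = 0.7618×4.41×0.391 = 1.31 kmol/m³.

1.31 kmol/m³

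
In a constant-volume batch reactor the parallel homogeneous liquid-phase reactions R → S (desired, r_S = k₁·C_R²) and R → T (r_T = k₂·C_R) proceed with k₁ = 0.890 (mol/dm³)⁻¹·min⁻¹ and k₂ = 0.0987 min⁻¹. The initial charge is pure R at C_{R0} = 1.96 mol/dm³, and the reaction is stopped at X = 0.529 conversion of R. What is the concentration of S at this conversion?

0.960 mol/dm³

C_R = C_{R0}(1−X) = 0.9232 mol/dm³.
Along a PFR/batch, dC_T/dC_R = −r_T/(r_S+r_T) = −k₂/(k₂+k₁·C_R).
Integrating from C_{R0} to C_R: C_T = (0.0987/0.890)·ln[(0.0987+0.890·1.96)/(0.0987+0.890·0.923)] = 0.1109·ln(1.843/0.9203) = 0.07702 mol/dm³.
Then C_S = (C_{R0}−C_R) − C_T = 1.037 − 0.07702 = 0.9598 mol/dm³.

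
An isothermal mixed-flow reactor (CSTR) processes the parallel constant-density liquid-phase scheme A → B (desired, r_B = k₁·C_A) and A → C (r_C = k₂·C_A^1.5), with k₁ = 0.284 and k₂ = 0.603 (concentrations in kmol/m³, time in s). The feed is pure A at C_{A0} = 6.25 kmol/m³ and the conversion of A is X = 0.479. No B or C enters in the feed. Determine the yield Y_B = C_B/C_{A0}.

0.0991

Exit C_A = C_{A0}(1−X) = 6.25×0.521 = 3.256 kmol/m³.
A CSTR operates uniformly at the exit composition, giving r_B = 0.9248 and r_C = 3.543 (each k·C_A^n at C_A = 3.256).
Fraction of consumed A going to B: r_B/(r_B+r_C) = 0.2070.
C_B = 0.2070·C_{A0}·X = 0.2070×6.25×0.479 = 0.620 kmol/m³; Y_B = C_B/C_{A0} = 0.0991.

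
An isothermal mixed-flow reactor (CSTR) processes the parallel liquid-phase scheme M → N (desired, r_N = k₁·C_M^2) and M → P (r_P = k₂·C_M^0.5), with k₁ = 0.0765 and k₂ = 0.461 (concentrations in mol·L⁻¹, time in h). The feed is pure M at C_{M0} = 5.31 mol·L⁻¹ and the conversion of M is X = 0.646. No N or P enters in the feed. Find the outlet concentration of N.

1.03 mol·L⁻¹

Exit C_M = C_{M0}(1−X) = 5.31×0.354 = 1.880 mol·L⁻¹.
In a CSTR the entire volume is at exit conditions, so r_N = 0.0765×1.880^2 = 0.2703 and r_P = 0.461×1.880^0.5 = 0.6320.
Fraction of consumed M going to N: r_N/(r_N+r_P) = 0.2996.
C_N = 0.2996·C_{M0}·X = 0.2996×5.31×0.646 = 1.03 mol·L⁻¹.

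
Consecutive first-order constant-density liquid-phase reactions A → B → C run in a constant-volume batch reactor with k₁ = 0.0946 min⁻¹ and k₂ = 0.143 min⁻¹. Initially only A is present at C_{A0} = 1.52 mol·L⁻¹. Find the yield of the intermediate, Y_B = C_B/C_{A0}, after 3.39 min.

For first-order series with pure A initially, C_B(t) = k₁C_{A0}/(k₂−k₁)·(e^(−k₁t) − e^(−k₂t)).
e^(−k₁t) = e^(−0.0946×3.39) = e^(−0.3207) = 0.7256; e^(−k₂t) = e^(−0.4848) = 0.6158.
C_B = 0.0946×1.52/(0.143−0.0946) × (0.7256−0.6158) = 2.971×0.1098 = 0.3262 mol·L⁻¹.
Y_B = C_B/C_{A0} = 0.3262/1.52 = 0.215.

0.215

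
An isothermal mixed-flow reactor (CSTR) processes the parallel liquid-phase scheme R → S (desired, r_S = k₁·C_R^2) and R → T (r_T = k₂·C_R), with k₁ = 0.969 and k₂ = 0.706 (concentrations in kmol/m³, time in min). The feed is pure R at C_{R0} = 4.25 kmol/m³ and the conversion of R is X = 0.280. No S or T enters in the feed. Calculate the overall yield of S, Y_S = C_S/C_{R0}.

Exit C_R = C_{R0}(1−X) = 4.25×0.720 = 3.060 kmol/m³.
Rates in a CSTR are evaluated at the outlet concentration: r_S = 0.969×3.060^2 = 9.073, r_T = 0.706×3.060 = 2.160.
Fraction of consumed R going to S: r_S/(r_S+r_T) = 0.8077.
C_S = 0.8077·C_{R0}·X = 0.8077×4.25×0.280 = 0.961 kmol/m³; Y_S = C_S/C_{R0} = 0.226.

0.226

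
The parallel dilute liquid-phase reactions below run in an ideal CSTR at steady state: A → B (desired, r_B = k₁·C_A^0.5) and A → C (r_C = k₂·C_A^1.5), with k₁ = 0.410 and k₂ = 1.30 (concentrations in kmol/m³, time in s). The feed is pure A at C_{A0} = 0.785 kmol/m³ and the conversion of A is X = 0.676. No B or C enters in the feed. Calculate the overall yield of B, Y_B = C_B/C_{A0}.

0.374

Exit C_A = C_{A0}(1−X) = 0.785×0.324 = 0.2543 kmol/m³.
A CSTR operates uniformly at the exit composition, giving r_B = 0.2068 and r_C = 0.1667 (each k·C_A^n at C_A = 0.2543).
Fraction of consumed A going to B: r_B/(r_B+r_C) = 0.5536.
C_B = 0.5536·C_{A0}·X = 0.5536×0.785×0.676 = 0.294 kmol/m³; Y_B = C_B/C_{A0} = 0.374.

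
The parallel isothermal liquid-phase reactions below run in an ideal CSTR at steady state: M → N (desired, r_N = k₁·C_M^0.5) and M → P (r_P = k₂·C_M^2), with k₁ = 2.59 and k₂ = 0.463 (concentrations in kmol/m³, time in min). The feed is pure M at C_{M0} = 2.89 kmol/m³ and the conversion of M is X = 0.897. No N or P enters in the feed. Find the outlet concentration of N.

Exit C_M = C_{M0}(1−X) = 2.89×0.103 = 0.2977 kmol/m³.
In a CSTR the entire volume is at exit conditions, so r_N = 2.59×0.2977^0.5 = 1.413 and r_P = 0.463×0.2977^2 = 0.04103.
Fraction of consumed M going to N: r_N/(r_N+r_P) = 0.9718.
C_N = 0.9718·C_{M0}·X = 0.9718×2.89×0.897 = 2.52 kmol/m³.

2.52 kmol/m³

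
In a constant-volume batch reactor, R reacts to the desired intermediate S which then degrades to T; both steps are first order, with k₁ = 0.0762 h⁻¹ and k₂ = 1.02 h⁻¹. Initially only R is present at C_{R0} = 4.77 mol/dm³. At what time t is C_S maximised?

The intermediate peaks when r₁ = r₂, i.e. k₁e^(−k₁t) = k₂e^(−k₂t), giving t_opt = ln(k₂/k₁)/(k₂−k₁).
= ln(1.02/0.0762)/(1.02−0.0762) = ln(13.39)/0.9438 = 2.594/0.9438 = 2.75 h.

2.75 h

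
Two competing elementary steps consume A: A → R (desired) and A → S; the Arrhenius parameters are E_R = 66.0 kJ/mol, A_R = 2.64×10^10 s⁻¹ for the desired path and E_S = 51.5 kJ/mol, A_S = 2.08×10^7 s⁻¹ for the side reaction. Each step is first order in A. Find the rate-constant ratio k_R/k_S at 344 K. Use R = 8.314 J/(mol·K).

k_R/k_S = (A_R/A_S)·exp[−(E_R−E_S)/(RT)] = (A_R/A_S)·exp[(E_S−E_R)/(RT)].
(E_S−E_R)/(RT) = (51.5−66.0)×10³/(8.314×344) = -14500/2860 = -5.070.
k_R/k_S = (2.64×10^10/2.08×10^7)·exp(-5.070) = 1269 × 0.006283 = 7.97.
Since E_R > E_S, raising the temperature improves selectivity toward R.

7.97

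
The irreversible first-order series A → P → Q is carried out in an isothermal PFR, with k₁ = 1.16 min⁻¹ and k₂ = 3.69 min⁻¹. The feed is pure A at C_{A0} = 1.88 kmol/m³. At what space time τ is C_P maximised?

The intermediate peaks when r₁ = r₂, i.e. k₁e^(−k₁τ) = k₂e^(−k₂τ), giving τ_opt = ln(k₂/k₁)/(k₂−k₁).
= ln(3.69/1.16)/(3.69−1.16) = ln(3.181)/2.530 = 1.157/2.530 = 0.457 min.

0.457 min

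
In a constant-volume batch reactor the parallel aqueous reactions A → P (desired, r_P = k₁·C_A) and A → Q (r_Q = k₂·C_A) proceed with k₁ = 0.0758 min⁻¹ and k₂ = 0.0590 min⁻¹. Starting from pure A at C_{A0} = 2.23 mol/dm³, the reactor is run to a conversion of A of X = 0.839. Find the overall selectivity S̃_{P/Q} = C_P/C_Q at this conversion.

C_A = C_{A0}(1−X) = 0.3590 mol/dm³.
Both paths are first order in A, so the instantaneous fraction to P is constant: dC_P/d(−C_A) = k₁/(k₁+k₂) = 0.5623.
C_P = 0.5623·(C_{A0}−C_A) = 0.5623×1.871 = 1.05 mol/dm³.
C_Q = (C_{A0}−C_A)−C_P = 0.8189 mol/dm³; S̃_{P/Q} = 1.052/0.8189 = 1.28.

1.28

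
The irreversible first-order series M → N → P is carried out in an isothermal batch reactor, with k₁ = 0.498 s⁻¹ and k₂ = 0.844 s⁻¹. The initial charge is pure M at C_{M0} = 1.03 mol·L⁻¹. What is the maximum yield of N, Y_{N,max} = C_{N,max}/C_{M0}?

0.276

Evaluating C_N at t_opt = ln(k₂/k₁)/(k₂−k₁) gives C_{N,max}/C_{M0} = (k₁/k₂)^[k₂/(k₂−k₁)].
= (0.498/0.844)^(0.844/(0.844−0.498)) = (0.5900)^(2.439) = 0.2761.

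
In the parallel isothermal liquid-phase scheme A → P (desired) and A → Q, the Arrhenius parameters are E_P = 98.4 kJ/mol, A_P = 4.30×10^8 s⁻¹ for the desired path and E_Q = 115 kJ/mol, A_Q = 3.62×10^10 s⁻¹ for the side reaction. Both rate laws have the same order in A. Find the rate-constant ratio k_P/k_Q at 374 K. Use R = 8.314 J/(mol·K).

With equal orders, S_{P/Q} = k_P/k_Q = (A_P/A_Q)·exp[(E_Q−E_P)/(RT)].
(E_Q−E_P)/(RT) = (115−98.4)×10³/(8.314×374) = 16600/3109 = 5.339.
k_P/k_Q = (4.30×10^8/3.62×10^10)·exp(5.339) = 0.01188 × 208.2 = 2.47.
Since E_P < E_Q, lowering the temperature improves selectivity toward P.

2.47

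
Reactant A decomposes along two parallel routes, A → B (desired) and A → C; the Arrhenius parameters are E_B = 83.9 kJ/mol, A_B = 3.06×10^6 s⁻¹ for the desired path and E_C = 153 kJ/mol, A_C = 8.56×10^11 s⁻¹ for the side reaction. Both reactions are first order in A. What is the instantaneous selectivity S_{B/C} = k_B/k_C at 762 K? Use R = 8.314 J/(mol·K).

0.195

Since both paths have the same order in A, the concentration cancels and S_{B/C} = k_B/k_C = (A_B/A_C)·exp[(E_C−E_B)/(RT)].
(E_C−E_B)/(RT) = (153−83.9)×10³/(8.314×762) = 69100/6335 = 10.91.
k_B/k_C = (3.06×10^6/8.56×10^11)·exp(10.91) = 3.575×10^-6 × 54568 = 0.195.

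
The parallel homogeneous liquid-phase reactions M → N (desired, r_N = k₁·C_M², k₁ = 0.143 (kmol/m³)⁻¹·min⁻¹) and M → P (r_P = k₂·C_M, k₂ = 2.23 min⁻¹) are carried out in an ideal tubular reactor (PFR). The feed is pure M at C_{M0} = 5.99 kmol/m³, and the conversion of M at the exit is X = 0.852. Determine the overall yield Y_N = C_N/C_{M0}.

C_M = C_{M0}(1−X) = 0.8865 kmol/m³.
Along a PFR/batch, dC_P/dC_M = −r_P/(r_N+r_P) = −k₂/(k₂+k₁·C_M).
Integrating from C_{M0} to C_M: C_P = (2.23/0.143)·ln[(2.23+0.143·5.99)/(2.23+0.143·0.887)] = 15.59·ln(3.087/2.357) = 4.207 kmol/m³.
Then C_N = (C_{M0}−C_M) − C_P = 5.103 − 4.207 = 0.8966 kmol/m³.
Y_N = C_N/C_{M0} = 0.8966/5.99 = 0.150.

0.150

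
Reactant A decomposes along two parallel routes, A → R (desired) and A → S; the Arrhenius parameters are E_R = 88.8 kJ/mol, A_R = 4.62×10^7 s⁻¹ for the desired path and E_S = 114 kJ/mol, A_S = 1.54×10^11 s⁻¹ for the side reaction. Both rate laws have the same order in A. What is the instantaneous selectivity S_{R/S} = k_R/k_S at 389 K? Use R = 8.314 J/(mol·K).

0.726

k_R/k_S = (A_R/A_S)·exp[−(E_R−E_S)/(RT)] = (A_R/A_S)·exp[(E_S−E_R)/(RT)].
(E_S−E_R)/(RT) = (114−88.8)×10³/(8.314×389) = 25200/3234 = 7.792.
k_R/k_S = (4.62×10^7/1.54×10^11)·exp(7.792) = 3.000×10^-4 × 2421 = 0.726.
Since E_R < E_S, lowering the temperature improves selectivity toward R.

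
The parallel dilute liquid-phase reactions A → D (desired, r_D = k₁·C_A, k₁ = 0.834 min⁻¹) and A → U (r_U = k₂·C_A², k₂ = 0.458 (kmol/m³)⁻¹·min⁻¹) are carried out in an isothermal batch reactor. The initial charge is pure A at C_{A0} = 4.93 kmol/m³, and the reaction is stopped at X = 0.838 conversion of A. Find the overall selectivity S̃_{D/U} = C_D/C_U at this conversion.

0.716

C_A = C_{A0}(1−X) = 0.7987 kmol/m³.
Along a PFR/batch, dC_D/dC_A = −r_D/(r_D+r_U) = −k₁/(k₁+k₂·C_A).
Integrating from C_{A0} to C_A: C_D = (0.834/0.458)·ln[(0.834+0.458·4.93)/(0.834+0.458·0.799)] = 1.821·ln(3.092/1.200) = 1.724 kmol/m³.
C_U = (C_{A0}−C_A)−C_D = 2.408 kmol/m³; S̃_{D/U} = 1.724/2.408 = 0.716.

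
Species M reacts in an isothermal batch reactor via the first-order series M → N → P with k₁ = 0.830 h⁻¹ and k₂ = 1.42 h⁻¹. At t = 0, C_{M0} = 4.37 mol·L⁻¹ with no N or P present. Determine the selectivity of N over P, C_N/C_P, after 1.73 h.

0.391

Solving the coupled first-order balances gives C_N(t) = [k₁/(k₂−k₁)]·C_{M0}·(e^(−k₁t) − e^(−k₂t)).
e^(−k₁t) = e^(−0.830×1.73) = e^(−1.436) = 0.2379; e^(−k₂t) = e^(−2.457) = 0.08573.
C_N = 0.830×4.37/(1.42−0.830) × (0.2379−0.08573) = 6.148×0.1522 = 0.9355 mol·L⁻¹.
C_M = C_{M0}e^(−k₁t) = 1.040 mol·L⁻¹, so C_P = C_{M0}−C_M−C_N = 2.395 mol·L⁻¹; C_N/C_P = 0.391.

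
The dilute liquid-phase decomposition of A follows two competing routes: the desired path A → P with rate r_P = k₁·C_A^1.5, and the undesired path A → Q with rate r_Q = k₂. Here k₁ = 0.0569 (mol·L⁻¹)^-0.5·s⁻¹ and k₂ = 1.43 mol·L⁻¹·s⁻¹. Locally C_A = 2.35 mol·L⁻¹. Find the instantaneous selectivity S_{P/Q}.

S_{P/Q} = r_P/r_Q = (k₁·C_A^1.5)/(k₂) = (k₁/k₂)·C_A^1.5.
= (0.0569×2.350^1.5) / (1.43) = 0.2050/1.430 = 0.143.
Since the desired path is higher order in A, keeping C_A high (PFR or concentrated feed) favours P.

0.143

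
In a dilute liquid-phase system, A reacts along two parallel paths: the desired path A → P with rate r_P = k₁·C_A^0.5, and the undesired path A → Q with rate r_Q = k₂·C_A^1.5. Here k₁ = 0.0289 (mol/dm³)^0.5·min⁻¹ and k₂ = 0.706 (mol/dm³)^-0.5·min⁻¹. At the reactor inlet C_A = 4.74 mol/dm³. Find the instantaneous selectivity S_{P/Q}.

S_{P/Q} = r_P/r_Q = (k₁·C_A^0.5)/(k₂·C_A^1.5) = (k₁/k₂)·C_A⁻¹.
= (0.0289×4.740^0.5) / (0.706×4.740^1.5) = 0.06292/7.286 = 0.00864.

0.00864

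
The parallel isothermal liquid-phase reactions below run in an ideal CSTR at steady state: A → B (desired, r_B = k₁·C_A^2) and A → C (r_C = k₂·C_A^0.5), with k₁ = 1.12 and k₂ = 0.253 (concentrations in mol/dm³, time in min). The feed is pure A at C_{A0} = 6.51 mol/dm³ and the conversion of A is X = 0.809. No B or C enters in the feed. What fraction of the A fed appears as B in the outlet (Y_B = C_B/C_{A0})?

Exit C_A = C_{A0}(1−X) = 6.51×0.191 = 1.243 mol/dm³.
A CSTR operates uniformly at the exit composition, giving r_B = 1.732 and r_C = 0.2821 (each k·C_A^n at C_A = 1.243).
Fraction of consumed A going to B: r_B/(r_B+r_C) = 0.8599.
C_B = 0.8599·C_{A0}·X = 0.8599×6.51×0.809 = 4.53 mol/dm³; Y_B = C_B/C_{A0} = 0.696.

0.696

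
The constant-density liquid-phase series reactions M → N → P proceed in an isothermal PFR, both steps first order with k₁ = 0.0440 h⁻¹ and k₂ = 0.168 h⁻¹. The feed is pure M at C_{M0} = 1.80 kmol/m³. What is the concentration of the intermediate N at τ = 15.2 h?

The intermediate concentration in a first-order A→B→C sequence is C_N = k₁C_{M0}(e^(−k₁τ) − e^(−k₂τ))/(k₂−k₁).
e^(−k₁τ) = e^(−0.0440×15.2) = e^(−0.6688) = 0.5123; e^(−k₂τ) = e^(−2.554) = 0.07780.
C_N = 0.0440×1.80/(0.168−0.0440) × (0.5123−0.07780) = 0.6387×0.4345 = 0.2775 kmol/m³.

0.278 kmol/m³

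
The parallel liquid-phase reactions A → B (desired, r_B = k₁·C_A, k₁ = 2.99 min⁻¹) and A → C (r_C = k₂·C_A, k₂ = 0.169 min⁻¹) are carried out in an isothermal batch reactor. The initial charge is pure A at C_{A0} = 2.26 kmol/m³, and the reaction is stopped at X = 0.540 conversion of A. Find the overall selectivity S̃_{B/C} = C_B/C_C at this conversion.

C_A = C_{A0}(1−X) = 1.040 kmol/m³.
Both paths are first order in A, so the instantaneous fraction to B is constant: dC_B/d(−C_A) = k₁/(k₁+k₂) = 0.9465.
C_B = 0.9465·(C_{A0}−C_A) = 0.9465×1.220 = 1.16 kmol/m³.
C_C = (C_{A0}−C_A)−C_B = 0.06529 kmol/m³; S̃_{B/C} = 1.155/0.06529 = 17.7.

17.7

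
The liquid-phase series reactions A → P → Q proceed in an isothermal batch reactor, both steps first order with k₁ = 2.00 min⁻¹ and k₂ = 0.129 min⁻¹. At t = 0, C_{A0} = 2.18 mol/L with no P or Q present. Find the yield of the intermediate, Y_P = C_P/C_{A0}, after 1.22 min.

For first-order series with pure A initially, C_P(t) = k₁C_{A0}/(k₂−k₁)·(e^(−k₁t) − e^(−k₂t)).
e^(−k₁t) = e^(−2.00×1.22) = e^(−2.440) = 0.08716; e^(−k₂t) = e^(−0.1574) = 0.8544.
C_P = 2.00×2.18/(0.129−2.00) × (0.08716−0.8544) = (-2.330)×(-0.7672) = 1.788 mol/L.
Y_P = C_P/C_{A0} = 1.788/2.18 = 0.820.

0.820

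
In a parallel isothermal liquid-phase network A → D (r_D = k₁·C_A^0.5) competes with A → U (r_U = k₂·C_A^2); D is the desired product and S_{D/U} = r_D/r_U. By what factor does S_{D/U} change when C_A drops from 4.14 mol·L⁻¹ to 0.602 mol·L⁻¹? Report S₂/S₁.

S_{D/U} = (k₁/k₂)·C_A^-1.5, so S₂/S₁ = (C_{A,2}/C_{A,1})^-1.5.
= (0.602/4.14)^(-1.5) = (0.1454)^(-1.5) = 18.0.
Selectivity toward D rises as C_A falls — low-concentration operation is favoured.

18.0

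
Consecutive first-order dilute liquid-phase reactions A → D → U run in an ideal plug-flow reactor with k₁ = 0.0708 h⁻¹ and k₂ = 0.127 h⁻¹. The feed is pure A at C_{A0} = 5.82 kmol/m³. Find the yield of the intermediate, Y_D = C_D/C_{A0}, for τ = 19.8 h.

For first-order series with pure A initially, C_D(τ) = k₁C_{A0}/(k₂−k₁)·(e^(−k₁τ) − e^(−k₂τ)).
e^(−k₁τ) = e^(−0.0708×19.8) = e^(−1.402) = 0.2461; e^(−k₂τ) = e^(−2.515) = 0.08090.
C_D = 0.0708×5.82/(0.127−0.0708) × (0.2461−0.08090) = 7.332×0.1652 = 1.212 kmol/m³.
Y_D = C_D/C_{A0} = 1.212/5.82 = 0.208.

0.208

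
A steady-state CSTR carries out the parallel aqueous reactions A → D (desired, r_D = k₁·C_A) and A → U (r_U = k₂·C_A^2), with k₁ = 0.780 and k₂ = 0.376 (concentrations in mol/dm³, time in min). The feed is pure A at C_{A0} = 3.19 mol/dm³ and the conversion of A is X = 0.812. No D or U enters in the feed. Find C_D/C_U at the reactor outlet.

3.46

Exit C_A = C_{A0}(1−X) = 3.19×0.188 = 0.5997 mol/dm³.
Rates in a CSTR are evaluated at the outlet concentration: r_D = 0.780×0.5997 = 0.4678, r_U = 0.376×0.5997^2 = 0.1352.
Overall selectivity = C_D/C_U = r_Dτ/(r_Uτ) = r_D/r_U = 3.46.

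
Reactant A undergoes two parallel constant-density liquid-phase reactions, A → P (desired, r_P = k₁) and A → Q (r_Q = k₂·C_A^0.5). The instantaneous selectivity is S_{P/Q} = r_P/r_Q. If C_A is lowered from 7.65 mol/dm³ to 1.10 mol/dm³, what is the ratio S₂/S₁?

2.64

S_{P/Q} = (k₁/k₂)·C_A^-0.5, so S₂/S₁ = (C_{A,2}/C_{A,1})^-0.5.
= (1.10/7.65)^(-0.5) = (0.1438)^(-0.5) = 2.64.
Selectivity toward P rises as C_A falls — low-concentration operation is favoured.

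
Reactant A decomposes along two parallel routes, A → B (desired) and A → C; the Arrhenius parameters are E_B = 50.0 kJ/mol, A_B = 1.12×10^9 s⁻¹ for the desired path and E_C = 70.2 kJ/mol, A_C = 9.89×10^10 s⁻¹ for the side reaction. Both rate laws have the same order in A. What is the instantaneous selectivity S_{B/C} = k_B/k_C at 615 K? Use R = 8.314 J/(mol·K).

0.589

k_B/k_C = (A_B/A_C)·exp[−(E_B−E_C)/(RT)] = (A_B/A_C)·exp[(E_C−E_B)/(RT)].
(E_C−E_B)/(RT) = (70.2−50.0)×10³/(8.314×615) = 20200/5113 = 3.951.
k_B/k_C = (1.12×10^9/9.89×10^10)·exp(3.951) = 0.01132 × 51.97 = 0.589.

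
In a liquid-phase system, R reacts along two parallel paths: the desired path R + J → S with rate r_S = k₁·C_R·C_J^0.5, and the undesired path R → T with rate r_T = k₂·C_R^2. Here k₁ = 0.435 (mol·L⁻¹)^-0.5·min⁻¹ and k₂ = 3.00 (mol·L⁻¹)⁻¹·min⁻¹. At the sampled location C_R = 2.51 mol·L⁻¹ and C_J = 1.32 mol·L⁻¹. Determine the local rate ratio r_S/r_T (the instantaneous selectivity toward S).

0.0664

S_{S/T} = r_S/r_T = (k₁·C_R·C_J^0.5)/(k₂·C_R^2) = (k₁/k₂)·C_R⁻¹·C_J^0.5.
= (0.435×2.510×1.320^0.5) / (3.00×2.510^2) = 1.254/18.90 = 0.0664.
The undesired path is higher order in R, so low C_R (CSTR or dilute feed) favours S.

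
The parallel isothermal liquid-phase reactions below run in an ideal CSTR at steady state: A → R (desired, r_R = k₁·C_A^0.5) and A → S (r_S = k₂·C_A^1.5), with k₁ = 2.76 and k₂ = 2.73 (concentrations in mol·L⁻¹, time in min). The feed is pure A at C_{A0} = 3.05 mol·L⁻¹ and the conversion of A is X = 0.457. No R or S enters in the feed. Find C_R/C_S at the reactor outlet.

Exit C_A = C_{A0}(1−X) = 3.05×0.543 = 1.656 mol·L⁻¹.
Rates in a CSTR are evaluated at the outlet concentration: r_R = 2.76×1.656^0.5 = 3.552, r_S = 2.73×1.656^1.5 = 5.819.
Overall selectivity = C_R/C_S = r_Rτ/(r_Sτ) = r_R/r_S = 0.610.

0.610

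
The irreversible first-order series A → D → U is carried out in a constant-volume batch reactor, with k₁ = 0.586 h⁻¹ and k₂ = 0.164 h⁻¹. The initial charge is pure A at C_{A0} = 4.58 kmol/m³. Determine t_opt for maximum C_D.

3.02 h

The intermediate peaks when r₁ = r₂, i.e. k₁e^(−k₁t) = k₂e^(−k₂t), giving t_opt = ln(k₂/k₁)/(k₂−k₁).
= ln(0.164/0.586)/(0.164−0.586) = ln(0.2799)/-0.4220 = -1.273/-0.4220 = 3.02 h.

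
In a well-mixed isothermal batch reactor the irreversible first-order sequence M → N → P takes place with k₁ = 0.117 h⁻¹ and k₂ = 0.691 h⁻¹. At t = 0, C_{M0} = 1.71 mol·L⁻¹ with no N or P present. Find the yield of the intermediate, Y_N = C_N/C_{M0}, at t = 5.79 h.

Solving the coupled first-order balances gives C_N(t) = [k₁/(k₂−k₁)]·C_{M0}·(e^(−k₁t) − e^(−k₂t)).
e^(−k₁t) = e^(−0.117×5.79) = e^(−0.6774) = 0.5079; e^(−k₂t) = e^(−4.001) = 0.01830.
C_N = 0.117×1.71/(0.691−0.117) × (0.5079−0.01830) = 0.3486×0.4896 = 0.1707 mol·L⁻¹.
Y_N = C_N/C_{M0} = 0.1707/1.71 = 0.0998.

0.0998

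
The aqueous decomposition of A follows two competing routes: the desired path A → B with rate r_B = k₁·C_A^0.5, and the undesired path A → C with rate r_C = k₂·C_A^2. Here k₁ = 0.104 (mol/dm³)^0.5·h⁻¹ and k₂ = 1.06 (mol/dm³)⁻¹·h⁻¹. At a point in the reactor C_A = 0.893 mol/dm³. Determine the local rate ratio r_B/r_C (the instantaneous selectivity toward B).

S_{B/C} = r_B/r_C = (k₁·C_A^0.5)/(k₂·C_A^2) = (k₁/k₂)·C_A^-1.5.
= (0.104×0.8930^0.5) / (1.06×0.8930^2) = 0.09828/0.8453 = 0.116.

0.116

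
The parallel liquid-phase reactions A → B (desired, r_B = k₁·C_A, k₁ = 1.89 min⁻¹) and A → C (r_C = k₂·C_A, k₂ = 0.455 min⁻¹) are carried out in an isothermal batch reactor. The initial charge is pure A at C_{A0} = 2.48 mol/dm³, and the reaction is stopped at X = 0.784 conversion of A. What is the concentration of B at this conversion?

1.57 mol/dm³

C_A = C_{A0}(1−X) = 0.5357 mol/dm³.
Both paths are first order in A, so the instantaneous fraction to B is constant: dC_B/d(−C_A) = k₁/(k₁+k₂) = 0.8060.
C_B = 0.8060·(C_{A0}−C_A) = 0.8060×1.944 = 1.57 mol/dm³.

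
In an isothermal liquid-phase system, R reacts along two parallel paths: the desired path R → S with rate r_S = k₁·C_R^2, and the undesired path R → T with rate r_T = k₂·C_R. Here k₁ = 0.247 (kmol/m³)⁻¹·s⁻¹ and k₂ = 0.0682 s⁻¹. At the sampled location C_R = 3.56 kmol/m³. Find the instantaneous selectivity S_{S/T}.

12.9

S_{S/T} = r_S/r_T = (k₁·C_R^2)/(k₂·C_R) = (k₁/k₂)·C_R.
= (0.247×3.560^2) / (0.0682×3.560) = 3.130/0.2428 = 12.9.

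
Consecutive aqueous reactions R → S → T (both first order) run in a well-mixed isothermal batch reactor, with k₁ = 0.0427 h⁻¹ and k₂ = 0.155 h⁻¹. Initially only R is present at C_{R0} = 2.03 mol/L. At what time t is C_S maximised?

The intermediate peaks when r₁ = r₂, i.e. k₁e^(−k₁t) = k₂e^(−k₂t), giving t_opt = ln(k₂/k₁)/(k₂−k₁).
= ln(0.155/0.0427)/(0.155−0.0427) = ln(3.630)/0.1123 = 1.289/0.1123 = 11.5 h.

11.5 h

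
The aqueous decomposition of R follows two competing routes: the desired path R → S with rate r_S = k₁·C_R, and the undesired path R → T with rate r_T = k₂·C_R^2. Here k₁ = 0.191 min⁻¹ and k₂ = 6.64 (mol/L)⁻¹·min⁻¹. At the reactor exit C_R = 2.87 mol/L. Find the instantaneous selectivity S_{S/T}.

S_{S/T} = r_S/r_T = (k₁·C_R)/(k₂·C_R^2) = (k₁/k₂)·C_R⁻¹.
= (0.191×2.870) / (6.64×2.870^2) = 0.5482/54.69 = 0.0100.

0.0100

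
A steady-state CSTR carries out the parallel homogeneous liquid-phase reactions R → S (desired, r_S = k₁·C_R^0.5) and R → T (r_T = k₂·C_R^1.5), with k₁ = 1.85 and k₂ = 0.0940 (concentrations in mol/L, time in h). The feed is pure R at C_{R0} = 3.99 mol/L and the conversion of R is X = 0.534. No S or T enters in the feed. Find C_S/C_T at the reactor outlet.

Exit C_R = C_{R0}(1−X) = 3.99×0.466 = 1.859 mol/L.
Rates in a CSTR are evaluated at the outlet concentration: r_S = 1.85×1.859^0.5 = 2.523, r_T = 0.0940×1.859^1.5 = 0.2383.
Overall selectivity = C_S/C_T = r_Sτ/(r_Tτ) = r_S/r_T = 10.6.

10.6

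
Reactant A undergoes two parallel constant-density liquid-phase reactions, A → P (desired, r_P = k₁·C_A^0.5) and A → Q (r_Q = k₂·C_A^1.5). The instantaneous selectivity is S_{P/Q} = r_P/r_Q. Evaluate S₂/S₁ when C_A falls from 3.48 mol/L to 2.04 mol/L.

S_{P/Q} = (k₁/k₂)·C_A⁻¹, so S₂/S₁ = (C_{A,2}/C_{A,1})⁻¹.
= 3.48/2.04 = 1.71.
Selectivity toward P rises as C_A falls — low-concentration operation is favoured.

1.71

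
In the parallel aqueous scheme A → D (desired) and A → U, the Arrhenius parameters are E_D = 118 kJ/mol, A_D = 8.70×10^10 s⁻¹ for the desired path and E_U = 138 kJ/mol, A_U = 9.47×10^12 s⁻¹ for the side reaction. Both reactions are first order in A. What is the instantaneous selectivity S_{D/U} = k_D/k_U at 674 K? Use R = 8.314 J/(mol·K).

0.326

k_D/k_U = (A_D/A_U)·exp[−(E_D−E_U)/(RT)] = (A_D/A_U)·exp[(E_U−E_D)/(RT)].
(E_U−E_D)/(RT) = (138−118)×10³/(8.314×674) = 20000/5604 = 3.569.
k_D/k_U = (8.70×10^10/9.47×10^12)·exp(3.569) = 0.009187 × 35.49 = 0.326.
Since E_D < E_U, lowering the temperature improves selectivity toward D.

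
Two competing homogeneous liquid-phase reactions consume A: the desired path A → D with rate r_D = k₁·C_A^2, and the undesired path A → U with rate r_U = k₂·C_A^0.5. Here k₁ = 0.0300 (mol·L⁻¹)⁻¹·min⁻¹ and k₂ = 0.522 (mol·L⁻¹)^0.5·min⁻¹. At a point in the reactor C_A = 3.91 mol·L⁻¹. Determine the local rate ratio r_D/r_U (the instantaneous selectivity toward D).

0.444

S_{D/U} = r_D/r_U = (k₁·C_A^2)/(k₂·C_A^0.5) = (k₁/k₂)·C_A^1.5.
= (0.0300×3.910^2) / (0.522×3.910^0.5) = 0.4586/1.032 = 0.444.
Since the desired path is higher order in A, keeping C_A high (PFR or concentrated feed) favours D.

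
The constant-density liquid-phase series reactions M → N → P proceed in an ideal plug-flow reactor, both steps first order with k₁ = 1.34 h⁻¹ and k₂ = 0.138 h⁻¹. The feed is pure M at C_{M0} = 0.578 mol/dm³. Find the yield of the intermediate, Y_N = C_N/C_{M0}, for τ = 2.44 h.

0.754

Solving the coupled first-order balances gives C_N(τ) = [k₁/(k₂−k₁)]·C_{M0}·(e^(−k₁τ) − e^(−k₂τ)).
e^(−k₁τ) = e^(−1.34×2.44) = e^(−3.270) = 0.03802; e^(−k₂τ) = e^(−0.3367) = 0.7141.
C_N = 1.34×0.578/(0.138−1.34) × (0.03802−0.7141) = (-0.6444)×(-0.6761) = 0.4356 mol/dm³.
Y_N = C_N/C_{M0} = 0.4356/0.578 = 0.754.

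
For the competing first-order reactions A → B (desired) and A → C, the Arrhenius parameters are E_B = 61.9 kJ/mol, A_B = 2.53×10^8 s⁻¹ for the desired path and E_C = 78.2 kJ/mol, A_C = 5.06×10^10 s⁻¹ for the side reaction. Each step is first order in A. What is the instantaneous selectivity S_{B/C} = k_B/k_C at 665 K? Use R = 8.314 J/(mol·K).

0.0954

With equal orders, S_{B/C} = k_B/k_C = (A_B/A_C)·exp[(E_C−E_B)/(RT)].
(E_C−E_B)/(RT) = (78.2−61.9)×10³/(8.314×665) = 16300/5529 = 2.948.
k_B/k_C = (2.53×10^8/5.06×10^10)·exp(2.948) = 0.005000 × 19.07 = 0.0954.
Since E_B < E_C, lowering the temperature improves selectivity toward B.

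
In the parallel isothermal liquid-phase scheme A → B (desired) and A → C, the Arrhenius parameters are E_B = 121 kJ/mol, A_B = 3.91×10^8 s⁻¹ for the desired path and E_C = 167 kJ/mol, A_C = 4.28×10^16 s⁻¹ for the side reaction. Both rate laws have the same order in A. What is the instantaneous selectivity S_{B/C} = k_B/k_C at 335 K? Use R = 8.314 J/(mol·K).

0.136

With equal orders, S_{B/C} = k_B/k_C = (A_B/A_C)·exp[(E_C−E_B)/(RT)].
(E_C−E_B)/(RT) = (167−121)×10³/(8.314×335) = 46000/2785 = 16.52.
k_B/k_C = (3.91×10^8/4.28×10^16)·exp(16.52) = 9.136×10^-9 × 1.489×10^7 = 0.136.
Since E_B < E_C, lowering the temperature improves selectivity toward B.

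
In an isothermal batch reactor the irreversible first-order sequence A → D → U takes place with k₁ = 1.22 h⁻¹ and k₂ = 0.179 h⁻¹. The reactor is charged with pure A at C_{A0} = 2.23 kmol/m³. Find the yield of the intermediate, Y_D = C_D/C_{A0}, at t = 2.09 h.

0.715

For first-order series with pure A initially, C_D(t) = k₁C_{A0}/(k₂−k₁)·(e^(−k₁t) − e^(−k₂t)).
e^(−k₁t) = e^(−1.22×2.09) = e^(−2.550) = 0.07810; e^(−k₂t) = e^(−0.3741) = 0.6879.
C_D = 1.22×2.23/(0.179−1.22) × (0.07810−0.6879) = (-2.613)×(-0.6098) = 1.594 kmol/m³.
Y_D = C_D/C_{A0} = 1.594/2.23 = 0.715.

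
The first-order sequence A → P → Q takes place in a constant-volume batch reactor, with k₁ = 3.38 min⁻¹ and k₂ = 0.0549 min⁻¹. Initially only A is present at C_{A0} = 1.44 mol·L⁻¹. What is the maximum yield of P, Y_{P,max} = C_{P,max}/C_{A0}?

0.934

For a first-order series the maximum intermediate yield is C_{P,max}/C_{A0} = (k₁/k₂)^[k₂/(k₂−k₁)].
= (3.38/0.0549)^(0.0549/(0.0549−3.38)) = (61.57)^(-0.01651) = 0.9342.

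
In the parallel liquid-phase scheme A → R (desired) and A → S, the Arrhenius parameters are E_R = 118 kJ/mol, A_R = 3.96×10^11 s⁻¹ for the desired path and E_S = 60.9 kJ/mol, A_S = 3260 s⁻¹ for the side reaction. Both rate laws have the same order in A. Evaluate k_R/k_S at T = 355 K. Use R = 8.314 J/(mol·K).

0.481

With equal orders, S_{R/S} = k_R/k_S = (A_R/A_S)·exp[(E_S−E_R)/(RT)].
(E_S−E_R)/(RT) = (60.9−118)×10³/(8.314×355) = -57100/2951 = -19.35.
k_R/k_S = (3.96×10^11/3260)·exp(-19.35) = 1.215×10^8 × 3.963×10^-9 = 0.481.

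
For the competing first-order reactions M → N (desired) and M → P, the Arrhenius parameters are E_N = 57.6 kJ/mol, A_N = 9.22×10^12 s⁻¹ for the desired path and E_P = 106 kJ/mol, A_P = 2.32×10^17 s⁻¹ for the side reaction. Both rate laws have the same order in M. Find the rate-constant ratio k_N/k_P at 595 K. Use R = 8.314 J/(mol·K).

k_N/k_P = (A_N/A_P)·exp[−(E_N−E_P)/(RT)] = (A_N/A_P)·exp[(E_P−E_N)/(RT)].
(E_P−E_N)/(RT) = (106−57.6)×10³/(8.314×595) = 48400/4947 = 9.784.
k_N/k_P = (9.22×10^12/2.32×10^17)·exp(9.784) = 3.974×10^-5 × 17748 = 0.705.
Since E_N < E_P, lowering the temperature improves selectivity toward N.

0.705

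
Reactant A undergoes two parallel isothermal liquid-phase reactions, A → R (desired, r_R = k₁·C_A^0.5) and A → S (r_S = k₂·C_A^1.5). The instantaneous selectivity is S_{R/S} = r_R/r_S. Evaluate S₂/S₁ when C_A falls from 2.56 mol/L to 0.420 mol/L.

S_{R/S} = (k₁/k₂)·C_A⁻¹, so S₂/S₁ = (C_{A,2}/C_{A,1})⁻¹.
= 2.56/0.420 = 6.10.

6.10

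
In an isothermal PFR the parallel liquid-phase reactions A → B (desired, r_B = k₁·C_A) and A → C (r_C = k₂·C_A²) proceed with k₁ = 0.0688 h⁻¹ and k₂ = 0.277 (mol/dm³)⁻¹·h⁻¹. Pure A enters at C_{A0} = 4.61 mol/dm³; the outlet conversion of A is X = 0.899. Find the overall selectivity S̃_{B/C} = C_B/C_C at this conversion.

0.130

C_A = C_{A0}(1−X) = 0.4656 mol/dm³.
Along a PFR/batch, dC_B/dC_A = −r_B/(r_B+r_C) = −k₁/(k₁+k₂·C_A).
Integrating from C_{A0} to C_A: C_B = (0.0688/0.277)·ln[(0.0688+0.277·4.61)/(0.0688+0.277·0.466)] = 0.2484·ln(1.346/0.1978) = 0.4763 mol/dm³.
C_C = (C_{A0}−C_A)−C_B = 3.668 mol/dm³; S̃_{B/C} = 0.4763/3.668 = 0.130.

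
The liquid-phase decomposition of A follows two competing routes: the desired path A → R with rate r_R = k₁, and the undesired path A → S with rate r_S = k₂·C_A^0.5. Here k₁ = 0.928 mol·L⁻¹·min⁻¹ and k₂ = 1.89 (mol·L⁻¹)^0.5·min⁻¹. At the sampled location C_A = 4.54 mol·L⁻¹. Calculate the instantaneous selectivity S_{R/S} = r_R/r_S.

0.230

S_{R/S} = r_R/r_S = (k₁)/(k₂·C_A^0.5) = (k₁/k₂)·C_A^-0.5.
= (0.928) / (1.89×4.540^0.5) = 0.9280/4.027 = 0.230.
The undesired path is higher order in A, so low C_A (CSTR or dilute feed) favours R.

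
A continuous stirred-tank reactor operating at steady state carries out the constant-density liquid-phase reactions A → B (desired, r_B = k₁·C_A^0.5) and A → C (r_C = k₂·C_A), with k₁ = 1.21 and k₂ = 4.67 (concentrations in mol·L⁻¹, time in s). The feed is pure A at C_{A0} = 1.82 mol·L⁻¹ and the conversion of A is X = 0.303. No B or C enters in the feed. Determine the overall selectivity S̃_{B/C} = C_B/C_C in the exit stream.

Exit C_A = C_{A0}(1−X) = 1.82×0.697 = 1.269 mol·L⁻¹.
A CSTR operates uniformly at the exit composition, giving r_B = 1.363 and r_C = 5.924 (each k·C_A^n at C_A = 1.269).
Overall selectivity = C_B/C_C = r_Bτ/(r_Cτ) = r_B/r_C = 0.230.

0.230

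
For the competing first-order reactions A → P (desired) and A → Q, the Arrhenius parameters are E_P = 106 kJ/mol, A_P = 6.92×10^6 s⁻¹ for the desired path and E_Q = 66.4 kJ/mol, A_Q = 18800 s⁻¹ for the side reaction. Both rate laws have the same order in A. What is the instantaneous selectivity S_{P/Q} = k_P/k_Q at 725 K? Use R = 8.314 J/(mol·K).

With equal orders, S_{P/Q} = k_P/k_Q = (A_P/A_Q)·exp[(E_Q−E_P)/(RT)].
(E_Q−E_P)/(RT) = (66.4−106)×10³/(8.314×725) = -39600/6028 = -6.570.
k_P/k_Q = (6.92×10^6/18800)·exp(-6.570) = 368.1 × 0.001402 = 0.516.
Since E_P > E_Q, raising the temperature improves selectivity toward P.

0.516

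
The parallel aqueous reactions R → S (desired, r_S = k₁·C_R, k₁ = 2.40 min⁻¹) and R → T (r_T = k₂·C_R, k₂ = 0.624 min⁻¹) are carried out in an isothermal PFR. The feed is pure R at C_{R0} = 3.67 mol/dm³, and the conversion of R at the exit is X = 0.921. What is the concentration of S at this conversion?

2.68 mol/dm³

C_R = C_{R0}(1−X) = 0.2899 mol/dm³.
Both paths are first order in R, so the instantaneous fraction to S is constant: dC_S/d(−C_R) = k₁/(k₁+k₂) = 0.7937.
C_S = 0.7937·(C_{R0}−C_R) = 0.7937×3.380 = 2.68 mol/dm³.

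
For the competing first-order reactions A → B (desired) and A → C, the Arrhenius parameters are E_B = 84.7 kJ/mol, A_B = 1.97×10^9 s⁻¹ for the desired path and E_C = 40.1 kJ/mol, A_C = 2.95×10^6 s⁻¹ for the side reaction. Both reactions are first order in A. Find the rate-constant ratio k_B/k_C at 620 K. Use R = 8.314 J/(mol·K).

With equal orders, S_{B/C} = k_B/k_C = (A_B/A_C)·exp[(E_C−E_B)/(RT)].
(E_C−E_B)/(RT) = (40.1−84.7)×10³/(8.314×620) = -44600/5155 = -8.652.
k_B/k_C = (1.97×10^9/2.95×10^6)·exp(-8.652) = 667.8 × 1.747×10^-4 = 0.117.
Since E_B > E_C, raising the temperature improves selectivity toward B.

0.117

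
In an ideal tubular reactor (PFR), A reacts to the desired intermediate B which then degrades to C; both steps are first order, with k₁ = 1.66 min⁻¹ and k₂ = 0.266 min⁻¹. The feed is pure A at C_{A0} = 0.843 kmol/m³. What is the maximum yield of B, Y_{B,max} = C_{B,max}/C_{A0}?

At the optimum, C_{B,max}/C_{A0} = (k₁/k₂)^[k₂/(k₂−k₁)].
= (1.66/0.266)^(0.266/(0.266−1.66)) = (6.241)^(-0.1908) = 0.7051.

0.705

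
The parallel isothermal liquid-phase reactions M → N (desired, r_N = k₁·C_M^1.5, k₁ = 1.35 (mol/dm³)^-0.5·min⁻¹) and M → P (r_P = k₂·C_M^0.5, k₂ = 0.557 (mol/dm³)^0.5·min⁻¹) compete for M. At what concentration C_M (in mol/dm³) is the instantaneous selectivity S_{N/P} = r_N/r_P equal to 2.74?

1.13 mol/dm³

S_{N/P} = (k₁/k₂)·C_M ⇒ C_M = S·k₂/k₁.
= 2.74×0.557/1.35 = 1.13 mol/dm³.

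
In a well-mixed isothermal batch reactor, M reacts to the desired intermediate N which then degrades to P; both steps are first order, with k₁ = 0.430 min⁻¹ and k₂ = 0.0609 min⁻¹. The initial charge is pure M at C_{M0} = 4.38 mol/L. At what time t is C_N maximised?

5.30 min

The intermediate peaks when r₁ = r₂, i.e. k₁e^(−k₁t) = k₂e^(−k₂t), giving t_opt = ln(k₂/k₁)/(k₂−k₁).
= ln(0.0609/0.430)/(0.0609−0.430) = ln(0.1416)/-0.3691 = -1.955/-0.3691 = 5.30 min.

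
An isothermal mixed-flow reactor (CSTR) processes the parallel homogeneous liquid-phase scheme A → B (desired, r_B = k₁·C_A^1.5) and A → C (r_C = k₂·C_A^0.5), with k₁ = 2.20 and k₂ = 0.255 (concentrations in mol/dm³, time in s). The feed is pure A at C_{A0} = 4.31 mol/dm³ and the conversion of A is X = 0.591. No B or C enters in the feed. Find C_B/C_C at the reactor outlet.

15.2

Exit C_A = C_{A0}(1−X) = 4.31×0.409 = 1.763 mol/dm³.
Rates in a CSTR are evaluated at the outlet concentration: r_B = 2.20×1.763^1.5 = 5.149, r_C = 0.255×1.763^0.5 = 0.3386.
Overall selectivity = C_B/C_C = r_Bτ/(r_Cτ) = r_B/r_C = 15.2.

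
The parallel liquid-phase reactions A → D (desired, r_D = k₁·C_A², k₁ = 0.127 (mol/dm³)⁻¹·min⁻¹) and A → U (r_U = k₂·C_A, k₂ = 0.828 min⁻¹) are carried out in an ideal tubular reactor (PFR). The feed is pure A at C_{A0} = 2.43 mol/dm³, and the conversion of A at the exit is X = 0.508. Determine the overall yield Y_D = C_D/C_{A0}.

C_A = C_{A0}(1−X) = 1.196 mol/dm³.
Along a PFR/batch, dC_U/dC_A = −r_U/(r_D+r_U) = −k₂/(k₂+k₁·C_A).
Integrating from C_{A0} to C_A: C_U = (0.828/0.127)·ln[(0.828+0.127·2.43)/(0.828+0.127·1.20)] = 6.520·ln(1.137/0.9798) = 0.9677 mol/dm³.
Then C_D = (C_{A0}−C_A) − C_U = 1.234 − 0.9677 = 0.2668 mol/dm³.
Y_D = C_D/C_{A0} = 0.2668/2.43 = 0.110.

0.110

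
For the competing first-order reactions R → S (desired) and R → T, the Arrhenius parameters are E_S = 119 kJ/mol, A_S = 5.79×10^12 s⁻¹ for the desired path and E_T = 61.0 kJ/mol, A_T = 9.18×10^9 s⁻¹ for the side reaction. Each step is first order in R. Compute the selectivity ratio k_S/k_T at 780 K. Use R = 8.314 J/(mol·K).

0.0823

With equal orders, S_{S/T} = k_S/k_T = (A_S/A_T)·exp[(E_T−E_S)/(RT)].
(E_T−E_S)/(RT) = (61.0−119)×10³/(8.314×780) = -58000/6485 = -8.944.
k_S/k_T = (5.79×10^12/9.18×10^9)·exp(-8.944) = 630.7 × 1.305×10^-4 = 0.0823.
Since E_S > E_T, raising the temperature improves selectivity toward S.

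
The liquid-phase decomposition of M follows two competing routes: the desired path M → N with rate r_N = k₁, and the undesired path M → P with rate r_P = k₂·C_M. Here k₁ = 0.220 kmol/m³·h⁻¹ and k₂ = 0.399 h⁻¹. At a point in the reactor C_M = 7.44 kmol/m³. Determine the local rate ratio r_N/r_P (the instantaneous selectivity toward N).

S_{N/P} = r_N/r_P = (k₁)/(k₂·C_M) = (k₁/k₂)·C_M⁻¹.
= (0.220) / (0.399×7.440) = 0.2200/2.969 = 0.0741.

0.0741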